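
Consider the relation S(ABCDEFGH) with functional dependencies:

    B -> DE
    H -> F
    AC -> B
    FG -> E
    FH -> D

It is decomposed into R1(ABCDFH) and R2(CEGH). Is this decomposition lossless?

No

Common attributes: R1 ∩ R2 = {CH}.
Closure of {CH}: H → F applies, adding F; FH → D applies, adding D. So (CH)⁺ = {CDFH}.
The closure contains neither all of R1 = {ABCDFH} nor all of R2 = {CEGH}, so the common attributes are not a superkey of either fragment. The join is lossy.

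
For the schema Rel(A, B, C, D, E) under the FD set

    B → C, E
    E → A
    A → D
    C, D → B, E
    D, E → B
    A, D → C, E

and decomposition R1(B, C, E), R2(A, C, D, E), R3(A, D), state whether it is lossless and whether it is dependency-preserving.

lossless and dependency-preserving

Lossless test (chase): Rows 1 and 2 agree on E; apply E→A and equate their A entries. Rows 1 and 2 agree on A; apply A→D and equate their D entries. Rows 1 and 2 agree on C, D; apply C, D→B, E and equate their B, E entries. Rows 1 and 3 agree on A, D; apply A, D→C, E and equate their C, E entries. Rows 1 and 3 agree on C, D; apply C, D→B, E and equate their B, E entries. Row 1 is now all distinguished symbols — the join is lossless.
Dependency preservation: C, D → B, E; D, E → B are not contained in any single fragment, but the restricted closure of each left-hand side across the fragments still reaches the right-hand side; the remaining FDs each lie inside some fragment. All dependencies are preserved.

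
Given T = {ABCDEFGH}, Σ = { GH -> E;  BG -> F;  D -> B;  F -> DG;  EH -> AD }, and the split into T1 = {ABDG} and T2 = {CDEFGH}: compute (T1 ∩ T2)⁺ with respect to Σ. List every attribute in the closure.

T1 ∩ T2 = {DG}.
D → B applies, adding B
BG → F applies, adding F
Closure: {BDFG}.

BDFG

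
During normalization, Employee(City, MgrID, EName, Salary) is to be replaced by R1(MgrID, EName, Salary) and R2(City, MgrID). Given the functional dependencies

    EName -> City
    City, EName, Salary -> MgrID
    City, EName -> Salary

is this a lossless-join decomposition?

Common attributes: R1 ∩ R2 = {MgrID}.
No dependency enlarges {MgrID}, so (MgrID)⁺ = {MgrID}.
The closure contains neither all of R1 = {MgrID, EName, Salary} nor all of R2 = {City, MgrID}, so the common attributes are not a superkey of either fragment. The join is lossy.

No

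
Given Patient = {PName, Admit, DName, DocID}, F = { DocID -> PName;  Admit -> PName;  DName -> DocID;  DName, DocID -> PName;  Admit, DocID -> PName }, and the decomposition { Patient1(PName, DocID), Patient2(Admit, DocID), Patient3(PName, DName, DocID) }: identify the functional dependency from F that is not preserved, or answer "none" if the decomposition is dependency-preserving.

Check Admit → PName: no single fragment contains all of {PName, Admit}, and the restricted closure of {Admit} across the fragments never reaches {PName}.
DocID → PName is preserved.
DName → DocID is preserved.
DName, DocID → PName is preserved.
Admit, DocID → PName is preserved.

Admit -> PName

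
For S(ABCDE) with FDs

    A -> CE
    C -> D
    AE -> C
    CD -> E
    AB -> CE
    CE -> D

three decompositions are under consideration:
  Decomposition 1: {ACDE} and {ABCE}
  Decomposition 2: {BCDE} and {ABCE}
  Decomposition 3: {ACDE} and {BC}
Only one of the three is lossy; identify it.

Decomposition 1: common = {ACE}, closure = {ACDE} → lossless.
Decomposition 2: common = {BCE}, closure = {BCDE} → lossless.
Decomposition 3: common = {C}, closure = {CDE} → lossy.

Decomposition 3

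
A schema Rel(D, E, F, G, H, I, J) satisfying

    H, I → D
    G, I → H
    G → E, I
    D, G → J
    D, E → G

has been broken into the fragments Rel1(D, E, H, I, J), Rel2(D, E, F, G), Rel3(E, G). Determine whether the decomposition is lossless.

Yes

Chase test. Columns are D, E, F, G, H, I, J; row i has aⱼ where attribute j ∈ Reli, else bᵢⱼ.
Initial tableau (one row per fragment):
  row 1: a1 a2 b13 b14 a5 a6 a7
  row 2: a1 a2 a3 a4 b25 b26 b27
  row 3: b31 a2 b33 a4 b35 b36 b37
Rows 2 and 3 agree on G; apply G→E, I and equate their E, I entries.
Rows 1 and 2 agree on D, E; apply D, E→G and equate their G entries.
Rows 2 and 3 agree on G, I; apply G, I→H and equate their H entries.
Rows 1 and 2 agree on G; apply G→E, I and equate their E, I entries.
Rows 1 and 2 agree on D, G; apply D, G→J and equate their J entries.
Rows 2 and 3 agree on H, I; apply H, I→D and equate their D entries.
Rows 1 and 2 agree on G, I; apply G, I→H and equate their H entries.
Rows 1 and 3 agree on D, G; apply D, G→J and equate their J entries.
Row 2 is now all distinguished symbols — the join is lossless.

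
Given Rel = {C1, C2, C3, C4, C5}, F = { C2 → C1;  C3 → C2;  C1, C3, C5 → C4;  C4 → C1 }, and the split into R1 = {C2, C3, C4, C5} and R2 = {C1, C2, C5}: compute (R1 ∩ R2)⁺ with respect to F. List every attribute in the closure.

R1 ∩ R2 = {C2, C5}.
C2 → C1 applies, adding C1
Closure: {C1, C2, C5}.

C1, C2, C5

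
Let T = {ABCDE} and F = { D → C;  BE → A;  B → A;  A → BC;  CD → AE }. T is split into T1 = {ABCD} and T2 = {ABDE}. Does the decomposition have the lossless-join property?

Common attributes: T1 ∩ T2 = {ABD}.
Closure of {ABD}: D → C applies, adding C; CD → AE applies, adding E. So (ABD)⁺ = {ABCDE}.
This closure contains every attribute of T1, so T1 ∩ T2 → T1. The join is lossless.

Yes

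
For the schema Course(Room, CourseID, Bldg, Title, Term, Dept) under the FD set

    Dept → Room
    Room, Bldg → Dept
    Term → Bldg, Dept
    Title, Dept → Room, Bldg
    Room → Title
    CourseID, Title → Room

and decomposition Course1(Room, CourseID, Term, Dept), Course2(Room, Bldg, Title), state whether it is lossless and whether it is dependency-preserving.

lossy and not dependency-preserving

Lossless test: (Room)⁺ = {Room, Title}, which is a superkey of neither fragment — lossy.
Dependency preservation: the restricted closure of {Room, Bldg} across the fragments never reaches {Dept}, so Room, Bldg → Dept cannot be enforced without a join — not preserved.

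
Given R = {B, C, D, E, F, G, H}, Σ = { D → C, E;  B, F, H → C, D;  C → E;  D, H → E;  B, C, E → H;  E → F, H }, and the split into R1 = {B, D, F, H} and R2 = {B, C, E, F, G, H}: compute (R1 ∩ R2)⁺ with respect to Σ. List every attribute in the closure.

B, C, D, E, F, H

R1 ∩ R2 = {B, F, H}.
B, F, H → C, D applies, adding C, D
C → E applies, adding E
Closure: {B, C, D, E, F, H}.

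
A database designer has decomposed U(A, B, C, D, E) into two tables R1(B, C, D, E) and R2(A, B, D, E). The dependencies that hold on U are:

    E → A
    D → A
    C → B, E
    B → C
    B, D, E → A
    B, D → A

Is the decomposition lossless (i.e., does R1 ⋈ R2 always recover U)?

Yes

Common attributes: R1 ∩ R2 = {B, D, E}.
Closure of {B, D, E}: E → A applies, adding A; B → C applies, adding C. So (B, D, E)⁺ = {A, B, C, D, E}.
This closure contains every attribute of R1, so R1 ∩ R2 → R1. The join is lossless.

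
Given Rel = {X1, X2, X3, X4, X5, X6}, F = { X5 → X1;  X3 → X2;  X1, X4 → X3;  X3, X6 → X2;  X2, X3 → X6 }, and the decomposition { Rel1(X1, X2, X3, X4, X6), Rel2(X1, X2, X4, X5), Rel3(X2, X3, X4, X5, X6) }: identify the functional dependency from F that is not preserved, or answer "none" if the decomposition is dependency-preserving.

none

X5 → X1 lies within Rel2.
X3 → X2 lies within Rel1.
X1, X4 → X3 lies within Rel1.
X3, X6 → X2 lies within Rel1.
X2, X3 → X6 lies within Rel1.
Every dependency is enforceable on the fragments, so the decomposition is dependency-preserving.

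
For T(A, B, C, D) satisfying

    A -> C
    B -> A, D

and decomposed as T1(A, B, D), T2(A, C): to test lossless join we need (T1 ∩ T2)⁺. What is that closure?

T1 ∩ T2 = {A}.
A → C applies, adding C
Closure: {A, C}.

A, C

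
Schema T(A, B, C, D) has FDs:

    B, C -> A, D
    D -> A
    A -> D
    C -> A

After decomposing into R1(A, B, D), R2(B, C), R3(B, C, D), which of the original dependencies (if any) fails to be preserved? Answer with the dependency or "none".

none

B, C → A, D: restricted closure across fragments reaches A, D.
D → A lies within R1.
A → D lies within R1.
C → A: restricted closure across fragments reaches A.
Every dependency is enforceable on the fragments, so the decomposition is dependency-preserving.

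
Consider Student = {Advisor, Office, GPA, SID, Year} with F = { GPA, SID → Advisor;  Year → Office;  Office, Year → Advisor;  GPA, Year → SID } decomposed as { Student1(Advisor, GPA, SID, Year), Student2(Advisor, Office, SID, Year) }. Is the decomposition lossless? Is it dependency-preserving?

lossless and dependency-preserving

Lossless test: (Advisor, SID, Year)⁺ = {Advisor, Office, SID, Year}, which contains all of one fragment — lossless.
Dependency preservation: every FD's attributes lie within a single fragment, so each can be enforced locally — preserved.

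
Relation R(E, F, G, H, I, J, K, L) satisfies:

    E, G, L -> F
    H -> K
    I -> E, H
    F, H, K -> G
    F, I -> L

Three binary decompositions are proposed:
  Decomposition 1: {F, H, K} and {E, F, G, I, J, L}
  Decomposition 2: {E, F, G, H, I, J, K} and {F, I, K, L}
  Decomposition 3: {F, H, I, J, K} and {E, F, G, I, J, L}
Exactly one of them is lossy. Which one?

Decomposition 1

Decomposition 1: common = {F}, closure = {F} → lossy.
Decomposition 2: common = {F, I, K}, closure = {E, F, G, H, I, K, L} → lossless.
Decomposition 3: common = {F, I, J}, closure = {E, F, G, H, I, J, K, L} → lossless.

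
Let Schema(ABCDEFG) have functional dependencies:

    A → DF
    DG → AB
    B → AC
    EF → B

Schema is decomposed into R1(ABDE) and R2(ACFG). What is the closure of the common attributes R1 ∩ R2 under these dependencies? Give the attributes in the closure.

ADF

R1 ∩ R2 = {A}.
A → DF applies, adding DF
Closure: {ADF}.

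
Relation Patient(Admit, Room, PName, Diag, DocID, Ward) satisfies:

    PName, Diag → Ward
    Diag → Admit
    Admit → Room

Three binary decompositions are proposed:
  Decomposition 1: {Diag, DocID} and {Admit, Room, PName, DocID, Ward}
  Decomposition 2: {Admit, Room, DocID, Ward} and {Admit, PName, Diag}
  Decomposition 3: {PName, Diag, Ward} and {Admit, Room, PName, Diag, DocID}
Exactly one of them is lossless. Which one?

Decomposition 1: common = {DocID}, closure = {DocID} → lossy.
Decomposition 2: common = {Admit}, closure = {Admit, Room} → lossy.
Decomposition 3: common = {PName, Diag}, closure = {Admit, Room, PName, Diag, Ward} → lossless.

Decomposition 3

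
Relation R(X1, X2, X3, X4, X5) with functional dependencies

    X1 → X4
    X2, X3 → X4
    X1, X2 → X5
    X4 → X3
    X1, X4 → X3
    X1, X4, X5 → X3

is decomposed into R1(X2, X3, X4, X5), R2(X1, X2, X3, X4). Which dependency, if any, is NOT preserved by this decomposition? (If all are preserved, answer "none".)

Check X1, X2 → X5: no single fragment contains all of {X1, X2, X5}, and the restricted closure of {X1, X2} across the fragments never reaches {X5}.
X1 → X4 is preserved.
X2, X3 → X4 is preserved.
X4 → X3 is preserved.
X1, X4 → X3 is preserved.
X1, X4, X5 → X3 is preserved.

X1, X2 → X5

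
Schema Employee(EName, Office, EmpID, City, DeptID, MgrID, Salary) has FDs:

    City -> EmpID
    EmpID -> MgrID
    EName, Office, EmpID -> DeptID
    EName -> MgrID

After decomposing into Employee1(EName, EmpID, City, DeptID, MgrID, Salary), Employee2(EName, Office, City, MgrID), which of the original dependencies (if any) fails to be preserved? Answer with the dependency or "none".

EName, Office, EmpID -> DeptID

Check EName, Office, EmpID → DeptID: no single fragment contains all of {EName, Office, EmpID, DeptID}, and the restricted closure of {EName, Office, EmpID} across the fragments never reaches {DeptID}.
City → EmpID is preserved.
EmpID → MgrID is preserved.
EName → MgrID is preserved.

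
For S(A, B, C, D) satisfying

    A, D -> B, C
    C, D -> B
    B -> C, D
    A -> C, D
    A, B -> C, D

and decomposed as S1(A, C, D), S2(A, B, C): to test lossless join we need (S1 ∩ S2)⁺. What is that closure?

A, B, C, D

S1 ∩ S2 = {A, C}.
A → C, D applies, adding D
A, D → B, C applies, adding B
Closure: {A, B, C, D}.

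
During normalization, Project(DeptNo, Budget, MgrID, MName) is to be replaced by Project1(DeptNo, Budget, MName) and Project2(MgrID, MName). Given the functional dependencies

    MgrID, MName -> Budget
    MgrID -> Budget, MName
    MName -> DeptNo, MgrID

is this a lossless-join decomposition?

Yes

Common attributes: Project1 ∩ Project2 = {MName}.
Closure of {MName}: MName → DeptNo, MgrID applies, adding DeptNo, MgrID; MgrID, MName → Budget applies, adding Budget. So (MName)⁺ = {DeptNo, Budget, MgrID, MName}.
This closure contains every attribute of Project1, so Project1 ∩ Project2 → Project1. The join is lossless.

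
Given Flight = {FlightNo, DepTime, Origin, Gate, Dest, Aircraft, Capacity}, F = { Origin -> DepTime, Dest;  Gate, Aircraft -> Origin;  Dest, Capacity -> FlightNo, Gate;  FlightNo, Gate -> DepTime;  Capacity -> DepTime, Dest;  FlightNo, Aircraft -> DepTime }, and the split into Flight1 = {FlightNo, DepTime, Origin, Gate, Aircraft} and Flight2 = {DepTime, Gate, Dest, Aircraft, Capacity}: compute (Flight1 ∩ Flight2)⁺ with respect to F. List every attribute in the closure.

Flight1 ∩ Flight2 = {DepTime, Gate, Aircraft}.
Gate, Aircraft → Origin applies, adding Origin
Origin → DepTime, Dest applies, adding Dest
Closure: {DepTime, Origin, Gate, Dest, Aircraft}.

DepTime, Origin, Gate, Dest, Aircraft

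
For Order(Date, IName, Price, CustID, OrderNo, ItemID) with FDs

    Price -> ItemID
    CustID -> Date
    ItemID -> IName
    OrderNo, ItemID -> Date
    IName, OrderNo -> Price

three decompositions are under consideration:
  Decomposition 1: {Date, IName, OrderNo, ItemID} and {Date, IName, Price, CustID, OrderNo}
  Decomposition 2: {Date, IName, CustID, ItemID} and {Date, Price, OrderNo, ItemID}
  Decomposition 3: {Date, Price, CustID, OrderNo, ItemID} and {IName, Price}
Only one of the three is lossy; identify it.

Decomposition 1: common = {Date, IName, OrderNo}, closure = {Date, IName, Price, OrderNo, ItemID} → lossless.
Decomposition 2: common = {Date, ItemID}, closure = {Date, IName, ItemID} → lossy.
Decomposition 3: common = {Price}, closure = {IName, Price, ItemID} → lossless.

Decomposition 2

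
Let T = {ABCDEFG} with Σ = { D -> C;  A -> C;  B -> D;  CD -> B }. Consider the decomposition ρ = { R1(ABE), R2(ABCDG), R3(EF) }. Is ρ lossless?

Chase test. Columns are ABCDEFG; row i has aⱼ where attribute j ∈ Ri, else bᵢⱼ.
Initial tableau (one row per fragment):
  row 1: a1 a2 b13 b14 a5 b16 b17
  row 2: a1 a2 a3 a4 b25 b26 a7
  row 3: b31 b32 b33 b34 a5 a6 b37
Rows 1 and 2 agree on A; apply A→C and equate their C entries.
Rows 1 and 2 agree on B; apply B→D and equate their D entries.
No row becomes fully distinguished — the join is lossy.

No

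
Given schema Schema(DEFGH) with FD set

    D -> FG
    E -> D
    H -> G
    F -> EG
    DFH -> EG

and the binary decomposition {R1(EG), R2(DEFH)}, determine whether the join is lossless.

Common attributes: R1 ∩ R2 = {E}.
Closure of {E}: E → D applies, adding D; D → FG applies, adding FG. So (E)⁺ = {DEFG}.
This closure contains every attribute of R1, so R1 ∩ R2 → R1. The join is lossless.

Yes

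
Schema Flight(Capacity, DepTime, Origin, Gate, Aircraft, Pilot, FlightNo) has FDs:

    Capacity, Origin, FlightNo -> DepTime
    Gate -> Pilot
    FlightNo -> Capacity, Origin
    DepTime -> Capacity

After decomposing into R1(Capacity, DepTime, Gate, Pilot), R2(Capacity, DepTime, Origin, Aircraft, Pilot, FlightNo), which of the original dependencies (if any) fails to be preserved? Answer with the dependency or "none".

none

Capacity, Origin, FlightNo → DepTime lies within R2.
Gate → Pilot lies within R1.
FlightNo → Capacity, Origin lies within R2.
DepTime → Capacity lies within R1.
Every dependency is enforceable on the fragments, so the decomposition is dependency-preserving.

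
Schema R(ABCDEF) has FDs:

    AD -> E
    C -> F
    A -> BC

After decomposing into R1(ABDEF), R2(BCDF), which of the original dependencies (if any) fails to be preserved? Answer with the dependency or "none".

Check A → BC: no single fragment contains all of {ABC}, and the restricted closure of {A} across the fragments never reaches {BC}.
AD → E is preserved.
C → F is preserved.

A -> BC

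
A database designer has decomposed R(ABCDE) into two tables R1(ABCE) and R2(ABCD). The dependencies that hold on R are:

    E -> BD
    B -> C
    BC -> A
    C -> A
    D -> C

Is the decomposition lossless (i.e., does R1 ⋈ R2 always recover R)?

No

Common attributes: R1 ∩ R2 = {ABC}.
No dependency enlarges {ABC}, so (ABC)⁺ = {ABC}.
The closure contains neither all of R1 = {ABCE} nor all of R2 = {ABCD}, so the common attributes are not a superkey of either fragment. The join is lossy.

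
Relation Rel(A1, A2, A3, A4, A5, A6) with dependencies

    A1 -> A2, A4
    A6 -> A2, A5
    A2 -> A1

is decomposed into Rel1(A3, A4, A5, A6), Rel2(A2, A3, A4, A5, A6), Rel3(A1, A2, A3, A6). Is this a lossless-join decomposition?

Yes

Chase test. Columns are A1, A2, A3, A4, A5, A6; row i has aⱼ where attribute j ∈ Reli, else bᵢⱼ.
Initial tableau (one row per fragment):
  row 1: b11 b12 a3 a4 a5 a6
  row 2: b21 a2 a3 a4 a5 a6
  row 3: a1 a2 a3 b34 b35 a6
Rows 1 and 2 agree on A6; apply A6→A2, A5 and equate their A2, A5 entries.
Rows 1 and 3 agree on A6; apply A6→A2, A5 and equate their A2, A5 entries.
Rows 1 and 2 agree on A2; apply A2→A1 and equate their A1 entries.
Rows 1 and 3 agree on A2; apply A2→A1 and equate their A1 entries.
Rows 1 and 3 agree on A1; apply A1→A2, A4 and equate their A2, A4 entries.
Row 1 is now all distinguished symbols — the join is lossless.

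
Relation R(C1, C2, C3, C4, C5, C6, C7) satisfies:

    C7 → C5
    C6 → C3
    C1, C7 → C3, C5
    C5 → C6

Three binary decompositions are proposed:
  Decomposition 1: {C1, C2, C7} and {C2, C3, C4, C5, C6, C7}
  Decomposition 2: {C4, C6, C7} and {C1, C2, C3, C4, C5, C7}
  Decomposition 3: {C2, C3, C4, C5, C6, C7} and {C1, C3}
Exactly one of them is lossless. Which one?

Decomposition 1: common = {C2, C7}, closure = {C2, C3, C5, C6, C7} → lossy.
Decomposition 2: common = {C4, C7}, closure = {C3, C4, C5, C6, C7} → lossless.
Decomposition 3: common = {C3}, closure = {C3} → lossy.

Decomposition 2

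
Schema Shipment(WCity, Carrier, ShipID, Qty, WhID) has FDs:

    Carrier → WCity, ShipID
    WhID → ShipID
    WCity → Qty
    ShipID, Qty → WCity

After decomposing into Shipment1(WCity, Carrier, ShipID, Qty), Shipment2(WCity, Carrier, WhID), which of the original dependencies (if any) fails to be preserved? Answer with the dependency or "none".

WhID → ShipID

Check WhID → ShipID: no single fragment contains all of {ShipID, WhID}, and the restricted closure of {WhID} across the fragments never reaches {ShipID}.
Carrier → WCity, ShipID is preserved.
WCity → Qty is preserved.
ShipID, Qty → WCity is preserved.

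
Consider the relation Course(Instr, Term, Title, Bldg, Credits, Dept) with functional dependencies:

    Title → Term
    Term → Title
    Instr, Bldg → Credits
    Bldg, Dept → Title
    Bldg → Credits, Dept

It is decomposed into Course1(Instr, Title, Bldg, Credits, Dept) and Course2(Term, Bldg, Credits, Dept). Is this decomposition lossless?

Yes

Common attributes: Course1 ∩ Course2 = {Bldg, Credits, Dept}.
Closure of {Bldg, Credits, Dept}: Bldg, Dept → Title applies, adding Title; Title → Term applies, adding Term. So (Bldg, Credits, Dept)⁺ = {Term, Title, Bldg, Credits, Dept}.
This closure contains every attribute of Course2, so Course1 ∩ Course2 → Course2. The join is lossless.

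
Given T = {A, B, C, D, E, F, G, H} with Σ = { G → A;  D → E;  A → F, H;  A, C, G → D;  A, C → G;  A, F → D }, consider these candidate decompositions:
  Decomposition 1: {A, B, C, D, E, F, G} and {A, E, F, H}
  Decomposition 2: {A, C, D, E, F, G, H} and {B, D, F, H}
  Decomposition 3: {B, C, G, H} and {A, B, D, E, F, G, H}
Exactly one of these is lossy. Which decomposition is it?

Decomposition 1: common = {A, E, F}, closure = {A, D, E, F, H} → lossless.
Decomposition 2: common = {D, F, H}, closure = {D, E, F, H} → lossy.
Decomposition 3: common = {B, G, H}, closure = {A, B, D, E, F, G, H} → lossless.

Decomposition 2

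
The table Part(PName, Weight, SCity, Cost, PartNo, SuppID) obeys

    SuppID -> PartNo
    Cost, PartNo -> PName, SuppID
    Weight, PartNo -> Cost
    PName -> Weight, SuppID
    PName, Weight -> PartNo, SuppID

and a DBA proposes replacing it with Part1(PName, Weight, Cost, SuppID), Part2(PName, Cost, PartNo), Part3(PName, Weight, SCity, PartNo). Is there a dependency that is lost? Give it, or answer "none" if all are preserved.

Check SuppID → PartNo: no single fragment contains all of {PartNo, SuppID}, and the restricted closure of {SuppID} across the fragments never reaches {PartNo}.
Cost, PartNo → PName, SuppID is preserved.
Weight, PartNo → Cost is preserved.
PName → Weight, SuppID is preserved.
PName, Weight → PartNo, SuppID is preserved.

SuppID -> PartNo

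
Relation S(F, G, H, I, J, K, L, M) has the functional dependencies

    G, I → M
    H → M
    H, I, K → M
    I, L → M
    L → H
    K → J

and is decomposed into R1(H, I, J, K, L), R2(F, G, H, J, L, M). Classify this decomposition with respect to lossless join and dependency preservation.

Lossless test: (H, J, L)⁺ = {H, J, L, M}, which is a superkey of neither fragment — lossy.
Dependency preservation: the restricted closure of {G, I} across the fragments never reaches {M}, so G, I → M cannot be enforced without a join — not preserved.

lossy and not dependency-preserving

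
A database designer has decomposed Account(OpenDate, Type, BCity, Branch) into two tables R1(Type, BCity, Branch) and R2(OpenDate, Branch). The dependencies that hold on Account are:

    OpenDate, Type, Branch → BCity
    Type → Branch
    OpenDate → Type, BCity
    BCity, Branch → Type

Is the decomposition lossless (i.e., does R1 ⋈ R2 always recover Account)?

Common attributes: R1 ∩ R2 = {Branch}.
No dependency enlarges {Branch}, so (Branch)⁺ = {Branch}.
The closure contains neither all of R1 = {Type, BCity, Branch} nor all of R2 = {OpenDate, Branch}, so the common attributes are not a superkey of either fragment. The join is lossy.

No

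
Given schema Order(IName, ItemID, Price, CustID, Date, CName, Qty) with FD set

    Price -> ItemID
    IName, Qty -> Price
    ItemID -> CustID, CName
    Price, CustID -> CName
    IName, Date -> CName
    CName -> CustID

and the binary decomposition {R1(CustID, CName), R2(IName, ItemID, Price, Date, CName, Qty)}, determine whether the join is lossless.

Yes

Common attributes: R1 ∩ R2 = {CName}.
Closure of {CName}: CName → CustID applies, adding CustID. So (CName)⁺ = {CustID, CName}.
This closure contains every attribute of R1, so R1 ∩ R2 → R1. The join is lossless.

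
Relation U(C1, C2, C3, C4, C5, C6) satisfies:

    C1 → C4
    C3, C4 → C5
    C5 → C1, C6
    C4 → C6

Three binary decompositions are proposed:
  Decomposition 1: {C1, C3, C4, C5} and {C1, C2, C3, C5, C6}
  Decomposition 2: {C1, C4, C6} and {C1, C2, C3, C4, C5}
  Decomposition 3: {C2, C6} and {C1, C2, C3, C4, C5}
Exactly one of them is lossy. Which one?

Decomposition 3

Decomposition 1: common = {C1, C3, C5}, closure = {C1, C3, C4, C5, C6} → lossless.
Decomposition 2: common = {C1, C4}, closure = {C1, C4, C6} → lossless.
Decomposition 3: common = {C2}, closure = {C2} → lossy.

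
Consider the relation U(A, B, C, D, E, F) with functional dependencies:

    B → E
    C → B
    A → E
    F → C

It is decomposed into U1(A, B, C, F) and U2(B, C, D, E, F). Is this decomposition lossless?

No

Common attributes: U1 ∩ U2 = {B, C, F}.
Closure of {B, C, F}: B → E applies, adding E. So (B, C, F)⁺ = {B, C, E, F}.
The closure contains neither all of U1 = {A, B, C, F} nor all of U2 = {B, C, D, E, F}, so the common attributes are not a superkey of either fragment. The join is lossy.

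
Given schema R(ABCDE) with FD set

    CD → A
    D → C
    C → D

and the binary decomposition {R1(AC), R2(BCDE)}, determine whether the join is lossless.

Common attributes: R1 ∩ R2 = {C}.
Closure of {C}: C → D applies, adding D; CD → A applies, adding A. So (C)⁺ = {ACD}.
This closure contains every attribute of R1, so R1 ∩ R2 → R1. The join is lossless.

Yes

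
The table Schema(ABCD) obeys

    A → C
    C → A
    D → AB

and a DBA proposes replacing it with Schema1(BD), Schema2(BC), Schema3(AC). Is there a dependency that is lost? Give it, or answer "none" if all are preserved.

Check D → AB: no single fragment contains all of {ABD}, and the restricted closure of {D} across the fragments never reaches {AB}.
A → C is preserved.
C → A is preserved.

D → AB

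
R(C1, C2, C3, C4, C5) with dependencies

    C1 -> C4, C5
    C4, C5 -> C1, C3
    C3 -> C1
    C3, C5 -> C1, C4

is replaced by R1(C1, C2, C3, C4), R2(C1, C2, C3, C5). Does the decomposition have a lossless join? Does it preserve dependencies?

lossless but not dependency-preserving

Lossless test: (C1, C2, C3)⁺ = {C1, C2, C3, C4, C5}, which contains all of one fragment — lossless.
Dependency preservation: the restricted closure of {C4, C5} across the fragments never reaches {C1, C3}, so C4, C5 → C1, C3 cannot be enforced without a join — not preserved.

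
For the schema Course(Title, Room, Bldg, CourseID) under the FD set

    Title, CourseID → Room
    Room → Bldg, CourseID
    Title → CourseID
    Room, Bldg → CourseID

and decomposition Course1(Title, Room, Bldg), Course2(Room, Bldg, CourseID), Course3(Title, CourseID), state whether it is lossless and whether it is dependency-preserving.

Lossless test (chase): Rows 1 and 2 agree on Room; apply Room→Bldg, CourseID and equate their Bldg, CourseID entries. Rows 1 and 3 agree on Title, CourseID; apply Title, CourseID→Room and equate their Room entries. Rows 1 and 3 agree on Room; apply Room→Bldg, CourseID and equate their Bldg, CourseID entries. Row 1 is now all distinguished symbols — the join is lossless.
Dependency preservation: Title, CourseID → Room is not contained in any single fragment, but the restricted closure of its left-hand side across the fragments still reaches the right-hand side; the remaining FDs each lie inside some fragment. All dependencies are preserved.

lossless and dependency-preserving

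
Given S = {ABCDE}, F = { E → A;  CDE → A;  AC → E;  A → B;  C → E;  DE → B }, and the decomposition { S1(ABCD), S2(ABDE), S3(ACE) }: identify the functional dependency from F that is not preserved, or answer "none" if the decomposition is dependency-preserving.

E → A lies within S2.
CDE → A: restricted closure across fragments reaches A.
AC → E lies within S3.
A → B lies within S1.
C → E lies within S3.
DE → B lies within S2.
Every dependency is enforceable on the fragments, so the decomposition is dependency-preserving.

none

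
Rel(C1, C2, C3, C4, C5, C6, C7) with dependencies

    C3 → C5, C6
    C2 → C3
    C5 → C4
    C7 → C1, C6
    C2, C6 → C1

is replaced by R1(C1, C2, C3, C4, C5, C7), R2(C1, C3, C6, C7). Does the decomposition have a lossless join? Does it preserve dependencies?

lossless and dependency-preserving

Lossless test: (C1, C3, C7)⁺ = {C1, C3, C4, C5, C6, C7}, which contains all of one fragment — lossless.
Dependency preservation: C3 → C5, C6; C2, C6 → C1 are not contained in any single fragment, but the restricted closure of each left-hand side across the fragments still reaches the right-hand side; the remaining FDs each lie inside some fragment. All dependencies are preserved.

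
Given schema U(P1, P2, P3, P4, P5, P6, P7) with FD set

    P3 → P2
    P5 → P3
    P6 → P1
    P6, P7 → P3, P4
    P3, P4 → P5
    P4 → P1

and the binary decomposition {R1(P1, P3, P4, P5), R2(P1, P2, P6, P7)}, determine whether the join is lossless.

Common attributes: R1 ∩ R2 = {P1}.
No dependency enlarges {P1}, so (P1)⁺ = {P1}.
The closure contains neither all of R1 = {P1, P3, P4, P5} nor all of R2 = {P1, P2, P6, P7}, so the common attributes are not a superkey of either fragment. The join is lossy.

No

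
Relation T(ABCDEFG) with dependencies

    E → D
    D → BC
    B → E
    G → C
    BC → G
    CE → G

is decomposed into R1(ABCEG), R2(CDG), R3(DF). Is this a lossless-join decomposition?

No

Chase test. Columns are ABCDEFG; row i has aⱼ where attribute j ∈ Ri, else bᵢⱼ.
Initial tableau (one row per fragment):
  row 1: a1 a2 a3 b14 a5 b16 a7
  row 2: b21 b22 a3 a4 b25 b26 a7
  row 3: b31 b32 b33 a4 b35 a6 b37
Rows 2 and 3 agree on D; apply D→BC and equate their BC entries.
Rows 2 and 3 agree on B; apply B→E and equate their E entries.
Rows 2 and 3 agree on BC; apply BC→G and equate their G entries.
No row becomes fully distinguished — the join is lossy.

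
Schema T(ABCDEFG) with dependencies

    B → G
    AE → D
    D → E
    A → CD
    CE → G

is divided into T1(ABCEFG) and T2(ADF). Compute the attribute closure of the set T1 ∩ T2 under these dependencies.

ACDEFG

T1 ∩ T2 = {AF}.
A → CD applies, adding CD
D → E applies, adding E
CE → G applies, adding G
Closure: {ACDEFG}.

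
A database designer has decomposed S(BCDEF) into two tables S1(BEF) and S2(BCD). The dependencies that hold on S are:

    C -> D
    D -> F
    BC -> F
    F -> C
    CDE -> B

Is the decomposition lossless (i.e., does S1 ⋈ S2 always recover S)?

No

Common attributes: S1 ∩ S2 = {B}.
No dependency enlarges {B}, so (B)⁺ = {B}.
The closure contains neither all of S1 = {BEF} nor all of S2 = {BCD}, so the common attributes are not a superkey of either fragment. The join is lossy.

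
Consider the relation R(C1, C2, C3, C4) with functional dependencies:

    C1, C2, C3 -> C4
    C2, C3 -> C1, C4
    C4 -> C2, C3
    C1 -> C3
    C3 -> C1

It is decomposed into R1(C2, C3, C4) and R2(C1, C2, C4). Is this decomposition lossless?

Common attributes: R1 ∩ R2 = {C2, C4}.
Closure of {C2, C4}: C4 → C2, C3 applies, adding C3; C3 → C1 applies, adding C1. So (C2, C4)⁺ = {C1, C2, C3, C4}.
This closure contains every attribute of R1, so R1 ∩ R2 → R1. The join is lossless.

Yes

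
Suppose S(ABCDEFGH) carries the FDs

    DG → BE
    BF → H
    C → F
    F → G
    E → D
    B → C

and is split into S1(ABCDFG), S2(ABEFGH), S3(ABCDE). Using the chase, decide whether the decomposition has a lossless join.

Yes

Chase test. Columns are ABCDEFGH; row i has aⱼ where attribute j ∈ Si, else bᵢⱼ.
Initial tableau (one row per fragment):
  row 1: a1 a2 a3 a4 b15 a6 a7 b18
  row 2: a1 a2 b23 b24 a5 a6 a7 a8
  row 3: a1 a2 a3 a4 a5 b36 b37 b38
Rows 1 and 2 agree on BF; apply BF→H and equate their H entries.
Rows 1 and 3 agree on C; apply C→F and equate their F entries.
Rows 1 and 3 agree on F; apply F→G and equate their G entries.
Rows 2 and 3 agree on E; apply E→D and equate their D entries.
Rows 1 and 2 agree on B; apply B→C and equate their C entries.
Rows 1 and 2 agree on DG; apply DG→BE and equate their BE entries.
Rows 1 and 3 agree on BF; apply BF→H and equate their H entries.
Row 1 is now all distinguished symbols — the join is lossless.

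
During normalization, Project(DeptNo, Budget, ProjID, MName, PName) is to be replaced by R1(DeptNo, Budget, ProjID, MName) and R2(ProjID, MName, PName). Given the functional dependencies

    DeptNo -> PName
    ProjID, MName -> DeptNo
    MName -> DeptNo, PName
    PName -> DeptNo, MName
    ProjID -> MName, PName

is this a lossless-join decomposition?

Yes

Common attributes: R1 ∩ R2 = {ProjID, MName}.
Closure of {ProjID, MName}: ProjID, MName → DeptNo applies, adding DeptNo; MName → DeptNo, PName applies, adding PName. So (ProjID, MName)⁺ = {DeptNo, ProjID, MName, PName}.
This closure contains every attribute of R2, so R1 ∩ R2 → R2. The join is lossless.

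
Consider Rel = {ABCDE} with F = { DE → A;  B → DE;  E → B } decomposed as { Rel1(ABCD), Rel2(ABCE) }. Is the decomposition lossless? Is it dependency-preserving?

Lossless test: (ABC)⁺ = {ABCDE}, which contains all of one fragment — lossless.
Dependency preservation: DE → A; B → DE are not contained in any single fragment, but the restricted closure of each left-hand side across the fragments still reaches the right-hand side; the remaining FDs each lie inside some fragment. All dependencies are preserved.

lossless and dependency-preserving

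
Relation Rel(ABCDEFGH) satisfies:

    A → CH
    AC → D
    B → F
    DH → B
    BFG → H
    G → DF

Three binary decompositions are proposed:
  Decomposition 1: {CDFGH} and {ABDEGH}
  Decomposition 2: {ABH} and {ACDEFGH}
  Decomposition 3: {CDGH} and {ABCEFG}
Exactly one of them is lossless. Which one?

Decomposition 1: common = {DGH}, closure = {BDFGH} → lossy.
Decomposition 2: common = {AH}, closure = {ABCDFH} → lossless.
Decomposition 3: common = {CG}, closure = {CDFG} → lossy.

Decomposition 2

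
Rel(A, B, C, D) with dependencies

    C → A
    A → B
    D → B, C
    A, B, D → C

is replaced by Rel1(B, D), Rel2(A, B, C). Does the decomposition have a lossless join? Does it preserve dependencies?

Lossless test: (B)⁺ = {B}, which is a superkey of neither fragment — lossy.
Dependency preservation: the restricted closure of {D} across the fragments never reaches {B, C}, so D → B, C cannot be enforced without a join — not preserved.

lossy and not dependency-preserving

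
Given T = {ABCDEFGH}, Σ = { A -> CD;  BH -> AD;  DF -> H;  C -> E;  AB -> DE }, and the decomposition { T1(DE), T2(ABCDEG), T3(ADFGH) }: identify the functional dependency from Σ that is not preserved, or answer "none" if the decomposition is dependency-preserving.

BH -> AD

Check BH → AD: no single fragment contains all of {ABDH}, and the restricted closure of {BH} across the fragments never reaches {AD}.
A → CD is preserved.
DF → H is preserved.
C → E is preserved.
AB → DE is preserved.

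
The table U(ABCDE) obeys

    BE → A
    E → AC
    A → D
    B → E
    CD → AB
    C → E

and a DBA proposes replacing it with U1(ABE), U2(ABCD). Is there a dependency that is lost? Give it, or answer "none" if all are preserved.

BE → A lies within U1.
E → AC: restricted closure across fragments reaches AC.
A → D lies within U2.
B → E lies within U1.
CD → AB lies within U2.
C → E: restricted closure across fragments reaches E.
Every dependency is enforceable on the fragments, so the decomposition is dependency-preserving.

none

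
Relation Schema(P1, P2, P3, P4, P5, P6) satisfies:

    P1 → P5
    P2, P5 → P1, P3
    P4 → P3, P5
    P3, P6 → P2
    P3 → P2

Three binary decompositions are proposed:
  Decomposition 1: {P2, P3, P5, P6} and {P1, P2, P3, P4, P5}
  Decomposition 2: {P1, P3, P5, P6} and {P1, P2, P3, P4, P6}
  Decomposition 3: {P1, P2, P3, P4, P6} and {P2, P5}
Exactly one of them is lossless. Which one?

Decomposition 1: common = {P2, P3, P5}, closure = {P1, P2, P3, P5} → lossy.
Decomposition 2: common = {P1, P3, P6}, closure = {P1, P2, P3, P5, P6} → lossless.
Decomposition 3: common = {P2}, closure = {P2} → lossy.

Decomposition 2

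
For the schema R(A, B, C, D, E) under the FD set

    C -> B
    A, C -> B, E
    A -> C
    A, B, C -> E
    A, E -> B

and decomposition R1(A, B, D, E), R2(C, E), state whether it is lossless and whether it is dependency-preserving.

lossy and not dependency-preserving

Lossless test: (E)⁺ = {E}, which is a superkey of neither fragment — lossy.
Dependency preservation: the restricted closure of {C} across the fragments never reaches {B}, so C → B cannot be enforced without a join — not preserved.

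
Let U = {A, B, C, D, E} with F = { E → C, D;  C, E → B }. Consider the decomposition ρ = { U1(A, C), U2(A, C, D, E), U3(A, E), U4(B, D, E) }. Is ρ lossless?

Chase test. Columns are A, B, C, D, E; row i has aⱼ where attribute j ∈ Ui, else bᵢⱼ.
Initial tableau (one row per fragment):
  row 1: a1 b12 a3 b14 b15
  row 2: a1 b22 a3 a4 a5
  row 3: a1 b32 b33 b34 a5
  row 4: b41 a2 b43 a4 a5
Rows 2 and 3 agree on E; apply E→C, D and equate their C, D entries.
Rows 2 and 4 agree on E; apply E→C, D and equate their C, D entries.
Rows 2 and 3 agree on C, E; apply C, E→B and equate their B entries.
Rows 2 and 4 agree on C, E; apply C, E→B and equate their B entries.
Row 2 is now all distinguished symbols — the join is lossless.

Yes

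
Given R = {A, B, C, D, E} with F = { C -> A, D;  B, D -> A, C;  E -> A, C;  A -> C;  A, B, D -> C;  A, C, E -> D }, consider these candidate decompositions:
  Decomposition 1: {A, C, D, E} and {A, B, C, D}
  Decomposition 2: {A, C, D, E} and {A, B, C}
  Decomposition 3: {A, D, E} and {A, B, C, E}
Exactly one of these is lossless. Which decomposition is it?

Decomposition 3

Decomposition 1: common = {A, C, D}, closure = {A, C, D} → lossy.
Decomposition 2: common = {A, C}, closure = {A, C, D} → lossy.
Decomposition 3: common = {A, E}, closure = {A, C, D, E} → lossless.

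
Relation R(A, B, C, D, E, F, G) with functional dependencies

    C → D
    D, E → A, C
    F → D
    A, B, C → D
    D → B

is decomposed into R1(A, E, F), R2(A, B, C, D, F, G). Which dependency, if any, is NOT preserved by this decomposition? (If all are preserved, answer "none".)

D, E → A, C

Check D, E → A, C: no single fragment contains all of {A, C, D, E}, and the restricted closure of {D, E} across the fragments never reaches {A, C}.
C → D is preserved.
F → D is preserved.
A, B, C → D is preserved.
D → B is preserved.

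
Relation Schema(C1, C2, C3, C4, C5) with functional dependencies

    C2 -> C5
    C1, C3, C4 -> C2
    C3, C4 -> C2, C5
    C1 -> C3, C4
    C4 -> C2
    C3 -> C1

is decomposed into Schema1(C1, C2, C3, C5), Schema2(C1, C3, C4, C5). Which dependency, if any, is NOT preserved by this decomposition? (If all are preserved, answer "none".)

C4 -> C2

Check C4 → C2: no single fragment contains all of {C2, C4}, and the restricted closure of {C4} across the fragments never reaches {C2}.
C2 → C5 is preserved.
C1, C3, C4 → C2 is preserved.
C3, C4 → C2, C5 is preserved.
C1 → C3, C4 is preserved.
C3 → C1 is preserved.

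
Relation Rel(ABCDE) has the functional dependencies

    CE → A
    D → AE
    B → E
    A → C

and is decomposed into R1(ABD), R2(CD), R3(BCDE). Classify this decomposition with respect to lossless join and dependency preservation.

Lossless test (chase): Rows 1 and 2 agree on D; apply D→AE and equate their AE entries. Rows 1 and 3 agree on D; apply D→AE and equate their AE entries. Rows 1 and 2 agree on A; apply A→C and equate their C entries. Row 1 is now all distinguished symbols — the join is lossless.
Dependency preservation: the restricted closure of {CE} across the fragments never reaches {A}, so CE → A cannot be enforced without a join — not preserved.

lossless but not dependency-preserving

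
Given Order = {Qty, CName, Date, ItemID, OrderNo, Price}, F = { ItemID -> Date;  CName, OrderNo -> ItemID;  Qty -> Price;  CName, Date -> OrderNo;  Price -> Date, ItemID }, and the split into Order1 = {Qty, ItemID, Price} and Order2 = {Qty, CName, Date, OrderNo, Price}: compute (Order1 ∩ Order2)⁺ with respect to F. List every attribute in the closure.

Qty, Date, ItemID, Price

Order1 ∩ Order2 = {Qty, Price}.
Price → Date, ItemID applies, adding Date, ItemID
Closure: {Qty, Date, ItemID, Price}.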